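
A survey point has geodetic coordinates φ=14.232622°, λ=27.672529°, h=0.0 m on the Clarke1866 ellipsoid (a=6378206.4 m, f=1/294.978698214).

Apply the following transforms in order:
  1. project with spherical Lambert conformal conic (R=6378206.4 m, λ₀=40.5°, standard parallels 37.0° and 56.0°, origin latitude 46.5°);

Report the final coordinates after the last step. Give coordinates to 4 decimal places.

E=-1570269.5853 m, N=-3597053.8117 m

start: φ=14.232622°, λ=27.672529°, h=0.000 m
→ lcc (R=6378206.4, λ₀=40.5°): E=-1570269.5853, N=-3597053.8117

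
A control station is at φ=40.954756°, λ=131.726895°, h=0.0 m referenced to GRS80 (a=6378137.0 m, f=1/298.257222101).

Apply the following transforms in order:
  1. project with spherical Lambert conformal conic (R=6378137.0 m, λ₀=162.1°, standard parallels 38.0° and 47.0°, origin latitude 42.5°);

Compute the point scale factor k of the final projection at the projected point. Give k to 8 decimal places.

0.99730086

start: φ=40.954756°, λ=131.726895°, h=0.000 m
→ into lcc (λ₀=162.1°): φ=40.95475600°, λ−λ₀=-30.37310500°
scale k = 0.99730086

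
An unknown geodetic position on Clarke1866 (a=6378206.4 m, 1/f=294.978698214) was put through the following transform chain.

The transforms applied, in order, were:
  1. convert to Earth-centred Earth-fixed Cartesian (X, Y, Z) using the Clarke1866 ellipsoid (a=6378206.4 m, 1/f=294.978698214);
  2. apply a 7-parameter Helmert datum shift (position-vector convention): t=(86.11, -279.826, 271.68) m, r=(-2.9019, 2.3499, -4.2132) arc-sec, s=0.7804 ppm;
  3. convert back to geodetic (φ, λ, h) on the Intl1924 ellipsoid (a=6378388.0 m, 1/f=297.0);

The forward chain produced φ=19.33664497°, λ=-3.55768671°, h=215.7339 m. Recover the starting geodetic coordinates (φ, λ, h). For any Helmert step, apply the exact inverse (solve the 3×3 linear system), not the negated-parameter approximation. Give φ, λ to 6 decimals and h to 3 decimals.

start: φ=19.336645°, λ=-3.557687°, h=215.734 m
→ ECEF (a=6378388.000, f=1/297.0): X=6009398.4435, Y=-373623.9650, Z=2098645.5037
→ Helmert⁻¹: X=6009291.3612, Y=-373250.6233, Z=2098435.3966
→ geod (Bowring, a=6378206.400): φ=19.33606800°, λ=-3.55420400°, h=221.0860 m

φ=19.336068°, λ=-3.554204°, h=221.086 m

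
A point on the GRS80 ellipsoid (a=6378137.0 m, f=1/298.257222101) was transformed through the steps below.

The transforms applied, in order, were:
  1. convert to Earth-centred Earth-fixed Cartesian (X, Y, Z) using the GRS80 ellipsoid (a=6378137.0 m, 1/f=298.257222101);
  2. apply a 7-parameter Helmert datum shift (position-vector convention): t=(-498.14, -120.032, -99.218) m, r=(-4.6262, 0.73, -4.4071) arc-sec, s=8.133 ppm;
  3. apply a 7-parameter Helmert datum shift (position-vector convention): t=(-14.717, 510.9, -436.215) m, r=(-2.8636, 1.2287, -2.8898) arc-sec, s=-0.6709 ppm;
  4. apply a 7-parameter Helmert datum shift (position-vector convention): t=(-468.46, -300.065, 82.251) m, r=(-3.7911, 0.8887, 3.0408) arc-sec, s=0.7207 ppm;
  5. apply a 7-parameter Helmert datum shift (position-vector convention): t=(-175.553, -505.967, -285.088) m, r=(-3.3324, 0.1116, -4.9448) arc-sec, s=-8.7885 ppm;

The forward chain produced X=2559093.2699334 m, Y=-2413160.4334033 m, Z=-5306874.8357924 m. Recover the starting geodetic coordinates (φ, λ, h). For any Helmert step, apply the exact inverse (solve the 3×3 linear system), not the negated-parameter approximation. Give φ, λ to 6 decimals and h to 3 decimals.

φ=-56.634600°, λ=-43.293176°, h=3165.462 m

start: X=2559093.2699, Y=-2413160.4334, Z=-5306874.8358 m
→ Helmert⁻¹: X=2559352.0222, Y=-2412528.5804, Z=-5306673.9771
→ Helmert⁻¹: X=2559805.9411, Y=-2412166.9766, Z=-5306785.7095
→ Helmert⁻¹: X=2559887.7855, Y=-2412569.9619, Z=-5306371.2996
→ Helmert⁻¹: X=2560435.4225, Y=-2412256.5913, Z=-5306273.9675
→ geod (Bowring, a=6378137.000): φ=-56.63460000°, λ=-43.29317600°, h=3165.4620 m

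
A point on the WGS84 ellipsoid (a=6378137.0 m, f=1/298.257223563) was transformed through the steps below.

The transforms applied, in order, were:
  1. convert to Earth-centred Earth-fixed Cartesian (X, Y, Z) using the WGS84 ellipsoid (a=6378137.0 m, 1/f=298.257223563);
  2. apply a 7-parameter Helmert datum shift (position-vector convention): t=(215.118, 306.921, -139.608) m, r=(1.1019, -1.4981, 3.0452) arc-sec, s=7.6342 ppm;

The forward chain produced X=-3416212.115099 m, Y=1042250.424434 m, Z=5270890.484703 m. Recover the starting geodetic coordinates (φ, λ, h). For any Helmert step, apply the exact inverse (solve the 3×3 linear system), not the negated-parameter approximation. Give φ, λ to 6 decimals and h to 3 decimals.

start: X=-3416212.1151, Y=1042250.4244, Z=5270890.4847 m
→ Helmert⁻¹: X=-3416347.4845, Y=1042014.1451, Z=5271009.0992
→ geod (Bowring, a=6378137.000): φ=56.05615600°, λ=163.03786200°, h=3704.2940 m

φ=56.056156°, λ=163.037862°, h=3704.294 m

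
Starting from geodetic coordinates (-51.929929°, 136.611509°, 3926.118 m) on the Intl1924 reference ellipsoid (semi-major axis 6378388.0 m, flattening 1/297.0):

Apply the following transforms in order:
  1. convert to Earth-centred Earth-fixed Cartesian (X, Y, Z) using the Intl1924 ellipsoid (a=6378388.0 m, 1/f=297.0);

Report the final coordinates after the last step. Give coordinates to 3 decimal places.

X=-2865945.514 m, Y=2709099.663 m, Z=-5001188.743 m

start: φ=-51.929929°, λ=136.611509°, h=3926.118 m
→ ECEF (a=6378388.000, f=1/297.0): X=-2865945.5139, Y=2709099.6627, Z=-5001188.7428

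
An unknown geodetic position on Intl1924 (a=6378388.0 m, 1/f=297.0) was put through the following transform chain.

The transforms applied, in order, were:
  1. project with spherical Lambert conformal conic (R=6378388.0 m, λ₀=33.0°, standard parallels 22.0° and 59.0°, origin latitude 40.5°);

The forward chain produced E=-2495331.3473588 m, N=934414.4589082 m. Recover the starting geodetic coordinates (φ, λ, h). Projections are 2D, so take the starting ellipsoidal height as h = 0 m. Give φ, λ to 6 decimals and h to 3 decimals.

φ=44.644132°, λ=-1.054921°, h=0.000 m

start: E=-2495331.3474, N=934414.4589 m
→ lcc⁻¹: φ=44.64413200°, λ=-1.05492100°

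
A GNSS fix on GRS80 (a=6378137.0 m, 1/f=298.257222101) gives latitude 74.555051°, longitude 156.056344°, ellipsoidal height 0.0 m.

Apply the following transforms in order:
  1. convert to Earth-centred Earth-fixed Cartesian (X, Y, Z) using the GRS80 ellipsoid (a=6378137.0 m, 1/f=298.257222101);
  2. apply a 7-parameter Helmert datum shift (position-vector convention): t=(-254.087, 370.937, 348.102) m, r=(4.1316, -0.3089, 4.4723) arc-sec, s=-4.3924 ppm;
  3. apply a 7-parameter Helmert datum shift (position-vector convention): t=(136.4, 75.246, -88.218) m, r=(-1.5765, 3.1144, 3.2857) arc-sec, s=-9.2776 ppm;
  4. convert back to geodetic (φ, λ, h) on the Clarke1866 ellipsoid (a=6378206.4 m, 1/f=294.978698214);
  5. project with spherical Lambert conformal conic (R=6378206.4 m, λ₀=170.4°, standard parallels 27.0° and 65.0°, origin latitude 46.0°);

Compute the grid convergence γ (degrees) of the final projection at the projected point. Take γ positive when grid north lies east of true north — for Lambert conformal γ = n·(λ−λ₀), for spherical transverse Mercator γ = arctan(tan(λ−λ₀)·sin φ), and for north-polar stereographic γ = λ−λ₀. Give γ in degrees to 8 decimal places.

start: φ=74.555051°, λ=156.056344°, h=0.000 m
→ ECEF (a=6378137.000, f=1/298.257222101): X=-1557256.0935, Y=691500.9335, Z=6125725.6844
→ Helmert 7p (PV): X=-1557527.5075, Y=691712.3671, Z=6126058.3987
→ Helmert 7p (PV): X=-1557295.1792, Y=691803.2068, Z=6125931.5758
→ geod (Bowring, a=6378206.400): φ=74.55527168°, λ=156.04758849°, h=392.2319 m
→ into lcc (λ₀=170.4°): φ=74.55527168°, λ−λ₀=-14.35241151°
convergence γ = -10.52896865°

-10.52896865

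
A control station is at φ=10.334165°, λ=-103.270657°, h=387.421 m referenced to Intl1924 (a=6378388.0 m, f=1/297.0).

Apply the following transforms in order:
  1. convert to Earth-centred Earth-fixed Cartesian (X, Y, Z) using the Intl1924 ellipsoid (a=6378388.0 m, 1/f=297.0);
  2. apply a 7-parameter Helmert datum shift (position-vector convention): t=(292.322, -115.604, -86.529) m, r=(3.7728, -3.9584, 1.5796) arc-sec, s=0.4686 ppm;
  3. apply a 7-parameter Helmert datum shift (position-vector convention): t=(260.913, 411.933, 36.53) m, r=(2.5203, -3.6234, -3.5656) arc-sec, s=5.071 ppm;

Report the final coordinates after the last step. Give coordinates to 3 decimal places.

start: φ=10.334165°, λ=-103.270657°, h=387.421 m
→ ECEF (a=6378388.000, f=1/297.0): X=-1440659.2876, Y=-6108389.1172, Z=1136712.0859
→ Helmert 7p (PV): X=-1440342.6764, Y=-6108539.4080, Z=1136486.7131
→ Helmert 7p (PV): X=-1440214.6278, Y=-6108147.4393, Z=1136429.0649

X=-1440214.628 m, Y=-6108147.439 m, Z=1136429.065 m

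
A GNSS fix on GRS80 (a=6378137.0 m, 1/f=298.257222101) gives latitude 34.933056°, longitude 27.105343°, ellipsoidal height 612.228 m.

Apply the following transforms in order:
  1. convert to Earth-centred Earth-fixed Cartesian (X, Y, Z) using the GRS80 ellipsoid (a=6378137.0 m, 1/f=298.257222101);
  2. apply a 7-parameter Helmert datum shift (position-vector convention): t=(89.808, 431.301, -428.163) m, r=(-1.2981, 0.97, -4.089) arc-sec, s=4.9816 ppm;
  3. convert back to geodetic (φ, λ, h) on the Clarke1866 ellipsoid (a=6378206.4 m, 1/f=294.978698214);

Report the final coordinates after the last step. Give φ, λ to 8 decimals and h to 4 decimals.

φ=34.93007031°, λ=27.10809856°, h=633.7462 m

start: φ=34.933056°, λ=27.105343°, h=612.228 m
→ ECEF (a=6378137.000, f=1/298.257222101): X=4660206.3239, Y=2385296.4627, Z=3632131.3459
→ Helmert 7p (PV): X=4660383.7145, Y=2385670.1202, Z=3631684.3495
→ geod (Bowring, a=6378206.400): φ=34.93007031°, λ=27.10809856°, h=633.7462 m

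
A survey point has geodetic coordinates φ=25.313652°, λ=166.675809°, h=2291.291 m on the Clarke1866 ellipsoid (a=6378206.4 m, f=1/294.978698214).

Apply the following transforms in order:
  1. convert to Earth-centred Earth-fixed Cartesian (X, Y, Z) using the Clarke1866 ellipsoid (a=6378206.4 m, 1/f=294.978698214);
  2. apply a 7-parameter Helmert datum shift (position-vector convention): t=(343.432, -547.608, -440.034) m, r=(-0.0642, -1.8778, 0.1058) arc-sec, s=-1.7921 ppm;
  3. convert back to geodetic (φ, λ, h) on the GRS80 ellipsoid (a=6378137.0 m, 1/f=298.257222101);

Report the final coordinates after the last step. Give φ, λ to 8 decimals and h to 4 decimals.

φ=25.30966871°, λ=166.68039137°, h=1701.4412 m

start: φ=25.313652°, λ=166.675809°, h=2291.291 m
→ ECEF (a=6378206.400, f=1/294.978698214): X=-5616060.4575, Y=1330084.3592, Z=2711348.5836
→ Helmert 7p (PV): X=-5615732.3268, Y=1329532.3308, Z=2710852.1490
→ geod (Bowring, a=6378137.000): φ=25.30966871°, λ=166.68039137°, h=1701.4412 m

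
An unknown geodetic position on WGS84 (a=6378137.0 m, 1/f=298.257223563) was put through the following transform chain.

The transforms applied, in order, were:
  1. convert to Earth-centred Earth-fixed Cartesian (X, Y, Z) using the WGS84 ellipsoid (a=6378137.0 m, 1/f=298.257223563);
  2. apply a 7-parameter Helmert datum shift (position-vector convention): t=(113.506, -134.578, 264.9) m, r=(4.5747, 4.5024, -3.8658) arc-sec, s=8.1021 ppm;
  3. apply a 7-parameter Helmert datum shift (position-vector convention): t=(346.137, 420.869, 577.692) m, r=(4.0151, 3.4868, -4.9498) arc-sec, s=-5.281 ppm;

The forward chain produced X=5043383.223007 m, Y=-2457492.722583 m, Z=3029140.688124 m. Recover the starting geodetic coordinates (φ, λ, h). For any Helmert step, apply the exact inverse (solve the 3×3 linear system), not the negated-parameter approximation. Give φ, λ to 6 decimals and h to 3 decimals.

φ=28.524633°, λ=-25.980219°, h=1824.992 m

start: X=5043383.2230, Y=-2457492.7226, Z=3029140.6881 m
→ Helmert⁻¹: X=5043071.4989, Y=-2457746.5956, Z=3028712.0825
→ Helmert⁻¹: X=5042897.0829, Y=-2457430.4220, Z=3028587.2263
→ geod (Bowring, a=6378137.000): φ=28.52463300°, λ=-25.98021900°, h=1824.9920 m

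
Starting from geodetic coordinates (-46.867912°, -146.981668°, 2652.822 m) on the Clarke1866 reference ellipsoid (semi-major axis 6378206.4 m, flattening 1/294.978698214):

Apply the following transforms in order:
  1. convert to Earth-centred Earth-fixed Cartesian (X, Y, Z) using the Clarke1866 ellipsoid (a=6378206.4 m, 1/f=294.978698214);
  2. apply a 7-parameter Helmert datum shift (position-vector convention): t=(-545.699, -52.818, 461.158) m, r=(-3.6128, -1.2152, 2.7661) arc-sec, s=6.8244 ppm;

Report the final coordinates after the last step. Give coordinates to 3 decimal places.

X=-3665044.873 m, Y=-2381642.485 m, Z=-4633020.135 m

start: φ=-46.867912°, λ=-146.981668°, h=2652.822 m
→ ECEF (a=6378206.400, f=1/294.978698214): X=-3664533.4006, Y=-2381443.1144, Z=-4633469.7947
→ Helmert 7p (PV): X=-3665044.8734, Y=-2381642.4850, Z=-4633020.1349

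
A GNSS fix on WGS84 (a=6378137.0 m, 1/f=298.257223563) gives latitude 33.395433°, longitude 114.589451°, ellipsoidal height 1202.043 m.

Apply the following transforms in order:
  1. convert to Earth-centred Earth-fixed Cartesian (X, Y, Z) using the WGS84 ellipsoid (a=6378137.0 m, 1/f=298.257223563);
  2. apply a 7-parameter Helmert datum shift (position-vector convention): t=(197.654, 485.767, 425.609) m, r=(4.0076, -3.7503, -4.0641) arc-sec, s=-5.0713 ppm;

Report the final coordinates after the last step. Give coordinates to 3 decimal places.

start: φ=33.395433°, λ=114.589451°, h=1202.043 m
→ ECEF (a=6378137.000, f=1/298.257223563): X=-2218494.1656, Y=4847969.5489, Z=3491318.8475
→ Helmert 7p (PV): X=-2218253.2191, Y=4848406.6080, Z=3491780.6072

X=-2218253.219 m, Y=4848406.608 m, Z=3491780.607 m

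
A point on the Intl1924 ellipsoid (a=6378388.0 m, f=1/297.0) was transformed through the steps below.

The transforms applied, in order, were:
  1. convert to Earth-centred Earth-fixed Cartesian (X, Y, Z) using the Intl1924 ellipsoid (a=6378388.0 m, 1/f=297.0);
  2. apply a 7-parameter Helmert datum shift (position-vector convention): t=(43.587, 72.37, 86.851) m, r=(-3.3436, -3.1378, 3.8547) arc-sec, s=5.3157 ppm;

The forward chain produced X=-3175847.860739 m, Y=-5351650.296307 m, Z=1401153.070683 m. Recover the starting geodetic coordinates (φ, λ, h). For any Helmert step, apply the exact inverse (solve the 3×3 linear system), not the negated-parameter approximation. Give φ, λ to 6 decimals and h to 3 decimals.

φ=12.770648°, λ=-120.687108°, h=1506.806 m

start: X=-3175847.8607, Y=-5351650.2963, Z=1401153.0707 m
→ Helmert⁻¹: X=-3175953.2651, Y=-5351657.5766, Z=1401020.3346
→ geod (Bowring, a=6378388.000): φ=12.77064800°, λ=-120.68710800°, h=1506.8060 m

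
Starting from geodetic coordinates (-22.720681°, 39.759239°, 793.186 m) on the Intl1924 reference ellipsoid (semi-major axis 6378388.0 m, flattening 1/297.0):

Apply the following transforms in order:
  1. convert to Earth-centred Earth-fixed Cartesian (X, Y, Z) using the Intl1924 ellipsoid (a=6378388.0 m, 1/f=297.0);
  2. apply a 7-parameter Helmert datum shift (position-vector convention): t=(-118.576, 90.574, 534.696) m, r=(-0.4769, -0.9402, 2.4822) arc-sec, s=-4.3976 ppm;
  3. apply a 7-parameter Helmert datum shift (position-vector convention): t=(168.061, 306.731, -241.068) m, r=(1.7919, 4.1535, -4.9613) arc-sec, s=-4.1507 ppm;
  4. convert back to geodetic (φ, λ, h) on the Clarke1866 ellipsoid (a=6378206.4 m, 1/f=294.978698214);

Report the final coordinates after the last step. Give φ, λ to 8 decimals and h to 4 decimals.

start: φ=-22.720681°, λ=39.759239°, h=793.186 m
→ ECEF (a=6378388.000, f=1/297.0): X=4525642.5156, Y=3765171.8643, Z=-2448554.7392
→ Helmert 7p (PV): X=4525469.8885, Y=3765294.6809, Z=-2447997.3520
→ Helmert 7p (PV): X=4525660.4377, Y=3765498.1989, Z=-2448286.6765
→ geod (Bowring, a=6378206.400): φ=-22.71861312°, λ=39.76156889°, h=1098.2807 m

φ=-22.71861312°, λ=39.76156889°, h=1098.2807 m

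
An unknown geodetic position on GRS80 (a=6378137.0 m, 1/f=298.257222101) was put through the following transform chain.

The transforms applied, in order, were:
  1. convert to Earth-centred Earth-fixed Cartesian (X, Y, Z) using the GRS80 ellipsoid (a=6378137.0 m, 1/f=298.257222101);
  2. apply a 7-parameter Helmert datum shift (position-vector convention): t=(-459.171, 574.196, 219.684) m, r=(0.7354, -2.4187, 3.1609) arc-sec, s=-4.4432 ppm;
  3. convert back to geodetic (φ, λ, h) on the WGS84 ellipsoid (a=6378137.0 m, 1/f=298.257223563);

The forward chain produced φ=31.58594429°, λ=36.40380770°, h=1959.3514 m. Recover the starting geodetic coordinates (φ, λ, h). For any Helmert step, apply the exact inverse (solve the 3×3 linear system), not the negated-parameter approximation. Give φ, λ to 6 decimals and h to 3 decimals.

φ=31.583456°, λ=36.395049°, h=1896.962 m

start: φ=31.585944°, λ=36.403808°, h=1959.351 m
→ ECEF (a=6378137.000, f=1/298.257223563): X=4378340.0764, Y=3228439.8541, Z=3322434.6953
→ Helmert⁻¹: X=4378907.1244, Y=3227824.7404, Z=3322166.9165
→ geod (Bowring, a=6378137.000): φ=31.58345600°, λ=36.39504900°, h=1896.9620 m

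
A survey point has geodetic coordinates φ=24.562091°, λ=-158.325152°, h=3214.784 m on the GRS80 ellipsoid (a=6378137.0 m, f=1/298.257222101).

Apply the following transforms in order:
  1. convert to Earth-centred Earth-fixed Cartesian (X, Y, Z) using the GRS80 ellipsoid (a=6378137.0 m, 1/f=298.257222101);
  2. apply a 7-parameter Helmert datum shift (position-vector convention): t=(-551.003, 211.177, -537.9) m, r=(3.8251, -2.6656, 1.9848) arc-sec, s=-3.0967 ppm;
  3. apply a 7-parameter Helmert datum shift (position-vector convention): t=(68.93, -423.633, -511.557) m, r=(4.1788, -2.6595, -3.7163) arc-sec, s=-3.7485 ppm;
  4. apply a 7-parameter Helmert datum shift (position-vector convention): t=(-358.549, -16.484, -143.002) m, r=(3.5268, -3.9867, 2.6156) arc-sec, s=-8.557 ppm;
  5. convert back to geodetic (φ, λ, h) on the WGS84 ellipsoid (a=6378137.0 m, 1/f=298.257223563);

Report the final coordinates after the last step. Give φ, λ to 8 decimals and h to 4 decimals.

φ=24.54545771°, λ=-158.32495324°, h=3407.4782 m

start: φ=24.562091°, λ=-158.325152°, h=3214.784 m
→ ECEF (a=6378137.000, f=1/298.257222101): X=-5396665.5564, Y=-2144850.3100, Z=2636370.5785
→ Helmert 7p (PV): X=-5397213.2789, Y=-2144733.3111, Z=2635714.9972
→ Helmert 7p (PV): X=-5397196.7430, Y=-2145105.0604, Z=2635080.5200
→ Helmert 7p (PV): X=-5397532.8374, Y=-2145216.6841, Z=2634773.9756
→ geod (Bowring, a=6378137.000): φ=24.54545771°, λ=-158.32495324°, h=3407.4782 m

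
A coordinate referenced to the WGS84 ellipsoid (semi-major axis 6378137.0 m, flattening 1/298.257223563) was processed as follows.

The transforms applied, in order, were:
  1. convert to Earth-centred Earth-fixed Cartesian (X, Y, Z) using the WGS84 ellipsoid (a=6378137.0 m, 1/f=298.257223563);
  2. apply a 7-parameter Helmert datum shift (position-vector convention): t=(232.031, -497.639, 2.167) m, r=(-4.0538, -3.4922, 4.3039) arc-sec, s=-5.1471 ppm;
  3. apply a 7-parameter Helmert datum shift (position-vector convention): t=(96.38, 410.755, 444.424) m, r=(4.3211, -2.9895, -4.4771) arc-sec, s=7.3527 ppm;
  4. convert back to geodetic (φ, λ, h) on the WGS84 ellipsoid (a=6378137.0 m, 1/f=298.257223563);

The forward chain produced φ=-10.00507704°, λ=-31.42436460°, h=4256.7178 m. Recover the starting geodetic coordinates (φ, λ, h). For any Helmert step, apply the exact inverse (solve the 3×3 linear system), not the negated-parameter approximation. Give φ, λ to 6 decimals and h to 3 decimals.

start: φ=-10.005077°, λ=-31.424365°, h=4256.718 m
→ ECEF (a=6378137.000, f=1/298.257223563): X=5363999.2035, Y=-3277330.7918, Z=-1101541.1153
→ Helmert⁻¹: X=5363918.5558, Y=-3277624.1056, Z=-1101986.5149
→ Helmert⁻¹: X=5363627.0898, Y=-3277233.5903, Z=-1102149.5725
→ geod (Bowring, a=6378137.000): φ=-10.01106900°, λ=-31.42537700°, h=3999.8500 m

φ=-10.011069°, λ=-31.425377°, h=3999.850 m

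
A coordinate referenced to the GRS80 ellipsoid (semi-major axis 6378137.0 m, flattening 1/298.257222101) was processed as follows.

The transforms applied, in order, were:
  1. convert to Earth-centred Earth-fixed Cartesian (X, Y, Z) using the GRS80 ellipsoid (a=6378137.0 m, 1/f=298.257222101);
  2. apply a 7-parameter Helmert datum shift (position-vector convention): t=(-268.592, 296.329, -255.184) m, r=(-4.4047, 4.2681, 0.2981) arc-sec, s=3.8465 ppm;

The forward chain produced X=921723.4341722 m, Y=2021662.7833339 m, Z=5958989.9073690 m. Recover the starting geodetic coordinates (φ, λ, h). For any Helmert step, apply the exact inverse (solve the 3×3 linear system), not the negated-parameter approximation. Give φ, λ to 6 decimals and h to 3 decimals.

φ=69.680915°, λ=65.482622°, h=546.415 m

start: X=921723.4342, Y=2021662.7833, Z=5958989.9074 m
→ Helmert⁻¹: X=921868.0894, Y=2021230.0888, Z=5959284.4074
→ geod (Bowring, a=6378137.000): φ=69.68091500°, λ=65.48262200°, h=546.4150 m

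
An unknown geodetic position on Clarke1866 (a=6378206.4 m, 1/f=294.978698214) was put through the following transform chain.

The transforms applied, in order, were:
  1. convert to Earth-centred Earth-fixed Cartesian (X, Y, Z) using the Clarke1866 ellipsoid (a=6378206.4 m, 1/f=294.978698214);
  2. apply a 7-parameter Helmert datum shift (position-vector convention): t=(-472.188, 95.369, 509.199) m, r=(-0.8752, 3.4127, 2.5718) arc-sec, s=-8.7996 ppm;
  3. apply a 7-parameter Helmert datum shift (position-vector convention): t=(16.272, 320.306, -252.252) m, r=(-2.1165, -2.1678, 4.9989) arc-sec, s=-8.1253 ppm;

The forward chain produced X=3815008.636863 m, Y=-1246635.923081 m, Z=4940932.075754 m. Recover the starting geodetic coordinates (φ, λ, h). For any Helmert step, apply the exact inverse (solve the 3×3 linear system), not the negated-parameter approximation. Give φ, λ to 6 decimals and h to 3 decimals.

φ=51.097967°, λ=-18.102740°, h=734.532 m

start: X=3815008.6369, Y=-1246635.9231, Z=4940932.0758 m
→ Helmert⁻¹: X=3815045.0696, Y=-1247109.5218, Z=4941171.5847
→ Helmert⁻¹: X=3815453.5351, Y=-1247284.4026, Z=4940763.6971
→ geod (Bowring, a=6378206.400): φ=51.09796700°, λ=-18.10274000°, h=734.5320 m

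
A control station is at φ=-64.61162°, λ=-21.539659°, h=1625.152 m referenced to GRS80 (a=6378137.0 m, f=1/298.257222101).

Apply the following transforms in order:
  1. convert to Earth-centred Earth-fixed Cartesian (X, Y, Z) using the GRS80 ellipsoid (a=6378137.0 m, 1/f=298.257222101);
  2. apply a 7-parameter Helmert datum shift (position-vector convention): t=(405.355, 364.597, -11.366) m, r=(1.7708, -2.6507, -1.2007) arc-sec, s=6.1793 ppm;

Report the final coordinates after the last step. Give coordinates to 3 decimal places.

start: φ=-64.611620°, λ=-21.539659°, h=1625.152 m
→ ECEF (a=6378137.000, f=1/298.257222101): X=2551287.0669, Y=-1007019.2233, Z=-5740745.6524
→ Helmert 7p (PV): X=2551776.0995, Y=-1006626.4155, Z=-5740768.3509

X=2551776.100 m, Y=-1006626.415 m, Z=-5740768.351 m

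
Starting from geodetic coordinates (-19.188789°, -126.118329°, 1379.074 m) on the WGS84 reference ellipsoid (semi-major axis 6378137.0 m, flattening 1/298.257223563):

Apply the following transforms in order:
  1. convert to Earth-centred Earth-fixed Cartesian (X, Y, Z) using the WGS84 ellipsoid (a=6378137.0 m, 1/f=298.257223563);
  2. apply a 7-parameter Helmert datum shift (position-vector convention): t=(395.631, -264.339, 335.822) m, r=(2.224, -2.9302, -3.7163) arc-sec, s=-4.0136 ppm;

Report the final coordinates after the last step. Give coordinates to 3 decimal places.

start: φ=-19.188789°, λ=-126.118329°, h=1379.074 m
→ ECEF (a=6378137.000, f=1/298.257223563): X=-3552793.8441, Y=-4868823.9886, Z=-2083550.6196
→ Helmert 7p (PV): X=-3552442.0767, Y=-4868982.3099, Z=-2083309.4026

X=-3552442.077 m, Y=-4868982.310 m, Z=-2083309.403 m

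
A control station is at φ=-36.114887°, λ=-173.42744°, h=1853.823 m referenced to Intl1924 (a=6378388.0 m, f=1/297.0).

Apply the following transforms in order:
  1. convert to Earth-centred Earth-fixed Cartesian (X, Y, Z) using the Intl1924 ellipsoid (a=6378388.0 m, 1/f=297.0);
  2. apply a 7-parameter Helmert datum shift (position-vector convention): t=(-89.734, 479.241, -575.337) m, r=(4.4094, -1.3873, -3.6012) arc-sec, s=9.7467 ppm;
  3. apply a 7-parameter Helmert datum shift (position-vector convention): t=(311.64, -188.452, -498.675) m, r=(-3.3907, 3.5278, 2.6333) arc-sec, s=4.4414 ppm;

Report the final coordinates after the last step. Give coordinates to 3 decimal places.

X=-5126199.320 m, Y=-590321.208 m, Z=-3740725.912 m

start: φ=-36.114887°, λ=-173.427440°, h=1853.823 m
→ ECEF (a=6378388.000, f=1/297.0): X=-5126306.8940, Y=-590646.1327, Z=-3739649.1109
→ Helmert 7p (PV): X=-5126431.7524, Y=-590003.2023, Z=-3740308.0026
→ Helmert 7p (PV): X=-5126199.3203, Y=-590321.2077, Z=-3740725.9119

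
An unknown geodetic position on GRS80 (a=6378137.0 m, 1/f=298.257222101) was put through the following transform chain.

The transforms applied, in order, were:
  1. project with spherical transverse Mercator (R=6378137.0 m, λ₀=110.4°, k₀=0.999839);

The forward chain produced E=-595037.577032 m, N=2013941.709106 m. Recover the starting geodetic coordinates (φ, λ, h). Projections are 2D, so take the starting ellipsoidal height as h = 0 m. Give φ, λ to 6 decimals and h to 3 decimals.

φ=18.013276°, λ=104.785554°, h=0.000 m

start: E=-595037.5770, N=2013941.7091 m
→ tm⁻¹: φ=18.01327600°, λ=104.78555400°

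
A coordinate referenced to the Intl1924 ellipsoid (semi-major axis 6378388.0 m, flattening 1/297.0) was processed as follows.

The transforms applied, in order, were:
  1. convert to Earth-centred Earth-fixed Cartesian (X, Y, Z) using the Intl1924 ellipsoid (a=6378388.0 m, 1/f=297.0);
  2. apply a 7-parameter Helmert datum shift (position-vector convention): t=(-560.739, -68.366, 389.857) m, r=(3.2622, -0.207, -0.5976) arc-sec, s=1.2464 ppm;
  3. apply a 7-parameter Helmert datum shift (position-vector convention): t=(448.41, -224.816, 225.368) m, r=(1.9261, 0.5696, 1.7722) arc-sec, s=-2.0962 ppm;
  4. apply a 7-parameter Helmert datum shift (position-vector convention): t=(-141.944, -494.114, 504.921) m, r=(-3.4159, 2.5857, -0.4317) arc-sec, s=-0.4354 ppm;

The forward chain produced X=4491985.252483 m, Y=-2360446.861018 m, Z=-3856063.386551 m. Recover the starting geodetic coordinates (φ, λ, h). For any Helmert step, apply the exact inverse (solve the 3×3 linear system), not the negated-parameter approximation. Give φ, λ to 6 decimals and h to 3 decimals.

φ=-37.425429°, λ=-27.712056°, h=3368.552 m

start: X=4491985.2525, Y=-2360446.8610, Z=-3856063.3866 m
→ Helmert⁻¹: X=4492182.4365, Y=-2359880.5053, Z=-3856552.7549
→ Helmert⁻¹: X=4491733.8180, Y=-2359735.2423, Z=-3856751.7683
→ Helmert⁻¹: X=4492291.9236, Y=-2359711.9223, Z=-3857104.0059
→ geod (Bowring, a=6378388.000): φ=-37.42542900°, λ=-27.71205600°, h=3368.5520 m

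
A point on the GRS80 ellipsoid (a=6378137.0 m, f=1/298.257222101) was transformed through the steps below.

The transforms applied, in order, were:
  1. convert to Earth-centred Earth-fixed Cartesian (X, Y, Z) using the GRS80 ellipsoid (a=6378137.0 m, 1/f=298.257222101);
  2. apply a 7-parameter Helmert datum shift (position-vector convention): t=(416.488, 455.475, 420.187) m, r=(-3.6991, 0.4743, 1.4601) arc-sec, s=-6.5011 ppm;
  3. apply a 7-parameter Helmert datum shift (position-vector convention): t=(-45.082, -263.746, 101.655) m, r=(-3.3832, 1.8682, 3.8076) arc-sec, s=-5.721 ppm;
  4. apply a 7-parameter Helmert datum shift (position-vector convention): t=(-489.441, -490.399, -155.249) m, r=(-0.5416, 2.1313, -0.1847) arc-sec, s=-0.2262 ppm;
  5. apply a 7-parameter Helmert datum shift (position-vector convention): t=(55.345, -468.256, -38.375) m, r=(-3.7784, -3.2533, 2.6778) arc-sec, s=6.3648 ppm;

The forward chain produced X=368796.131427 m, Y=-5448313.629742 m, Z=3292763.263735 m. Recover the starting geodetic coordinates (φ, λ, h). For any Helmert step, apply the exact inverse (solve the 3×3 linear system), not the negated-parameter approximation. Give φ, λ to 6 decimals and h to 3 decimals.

φ=31.257516°, λ=-86.128847°, h=3512.430 m

start: X=368796.1314, Y=-5448313.6297, Z=3292763.2637 m
→ Helmert⁻¹: X=368719.6468, Y=-5447875.8022, Z=3292675.0700
→ Helmert⁻¹: X=369180.0251, Y=-5447394.9510, Z=3292820.5750
→ Helmert⁻¹: X=369096.8424, Y=-5447223.1884, Z=3292651.7542
→ Helmert⁻¹: X=368636.6175, Y=-5447775.7297, Z=3292156.1191
→ geod (Bowring, a=6378137.000): φ=31.25751600°, λ=-86.12884700°, h=3512.4300 m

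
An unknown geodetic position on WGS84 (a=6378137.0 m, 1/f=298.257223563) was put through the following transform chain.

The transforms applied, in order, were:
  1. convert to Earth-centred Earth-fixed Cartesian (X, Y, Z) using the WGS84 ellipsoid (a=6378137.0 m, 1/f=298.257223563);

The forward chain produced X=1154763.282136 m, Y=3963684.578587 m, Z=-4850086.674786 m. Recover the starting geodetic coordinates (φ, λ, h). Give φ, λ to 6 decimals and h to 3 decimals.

φ=-49.784787°, λ=73.757267°, h=3560.341 m

start: X=1154763.2821, Y=3963684.5786, Z=-4850086.6748 m
→ geod (Bowring, a=6378137.000): φ=-49.78478700°, λ=73.75726700°, h=3560.3410 m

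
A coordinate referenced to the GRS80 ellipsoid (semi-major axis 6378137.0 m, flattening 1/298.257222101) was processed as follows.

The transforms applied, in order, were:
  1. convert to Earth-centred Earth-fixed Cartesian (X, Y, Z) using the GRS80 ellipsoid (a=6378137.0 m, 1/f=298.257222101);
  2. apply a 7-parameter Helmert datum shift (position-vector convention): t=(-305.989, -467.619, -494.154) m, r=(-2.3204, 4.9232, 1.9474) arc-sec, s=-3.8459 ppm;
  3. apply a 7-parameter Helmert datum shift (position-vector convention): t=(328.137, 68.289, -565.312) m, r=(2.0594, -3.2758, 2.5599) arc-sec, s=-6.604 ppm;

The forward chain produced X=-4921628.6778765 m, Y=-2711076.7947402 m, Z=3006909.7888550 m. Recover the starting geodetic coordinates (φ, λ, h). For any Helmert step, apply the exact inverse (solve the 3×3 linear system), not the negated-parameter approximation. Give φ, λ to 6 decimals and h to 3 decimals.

φ=28.322113°, λ=-151.156862°, h=-39.684 m

start: X=-4921628.6779, Y=-2711076.7947, Z=3006909.7889 m
→ Helmert⁻¹: X=-4921975.2008, Y=-2711071.8742, Z=3007600.1989
→ Helmert⁻¹: X=-4921785.5266, Y=-2710602.0505, Z=3007957.9536
→ geod (Bowring, a=6378137.000): φ=28.32211300°, λ=-151.15686200°, h=-39.6840 m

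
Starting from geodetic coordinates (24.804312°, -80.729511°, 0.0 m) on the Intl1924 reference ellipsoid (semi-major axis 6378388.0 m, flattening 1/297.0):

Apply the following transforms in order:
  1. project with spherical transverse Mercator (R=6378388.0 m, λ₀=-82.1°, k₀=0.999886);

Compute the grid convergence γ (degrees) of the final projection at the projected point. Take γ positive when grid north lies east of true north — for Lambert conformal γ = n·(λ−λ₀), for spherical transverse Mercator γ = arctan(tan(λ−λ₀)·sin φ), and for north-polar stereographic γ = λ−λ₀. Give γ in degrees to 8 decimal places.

start: φ=24.804312°, λ=-80.729511°, h=0.000 m
→ into tm (λ₀=-82.1°): φ=24.80431200°, λ−λ₀=1.37048900°
convergence γ = 0.57503846°

0.57503846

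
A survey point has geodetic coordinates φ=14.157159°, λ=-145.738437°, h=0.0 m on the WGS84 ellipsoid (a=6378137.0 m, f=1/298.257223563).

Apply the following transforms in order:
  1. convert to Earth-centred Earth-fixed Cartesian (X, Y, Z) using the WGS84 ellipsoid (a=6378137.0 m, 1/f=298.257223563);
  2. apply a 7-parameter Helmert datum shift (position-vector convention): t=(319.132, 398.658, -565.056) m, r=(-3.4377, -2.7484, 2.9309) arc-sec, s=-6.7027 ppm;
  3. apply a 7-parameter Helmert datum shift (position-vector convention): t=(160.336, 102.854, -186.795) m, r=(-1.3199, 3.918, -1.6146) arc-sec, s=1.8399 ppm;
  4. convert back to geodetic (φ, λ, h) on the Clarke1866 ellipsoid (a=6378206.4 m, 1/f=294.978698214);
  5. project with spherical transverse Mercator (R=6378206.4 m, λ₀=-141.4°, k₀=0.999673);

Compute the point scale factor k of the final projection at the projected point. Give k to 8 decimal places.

start: φ=14.157159°, λ=-145.738437°, h=0.000 m
→ ECEF (a=6378137.000, f=1/298.257223563): X=-5112302.1986, Y=-3482352.9032, Z=1549847.6124
→ Helmert 7p (PV): X=-5111919.9695, Y=-3481977.7161, Z=1549262.0872
→ Helmert 7p (PV): X=-5111766.8669, Y=-3481831.3396, Z=1549197.5252
→ geod (Bowring, a=6378206.400): φ=14.15410521°, λ=-145.73963836°, h=-927.9116 m
→ into tm (λ₀=-141.4°): φ=14.15410521°, λ−λ₀=-4.33963836°
scale k = 1.00237471

1.00237471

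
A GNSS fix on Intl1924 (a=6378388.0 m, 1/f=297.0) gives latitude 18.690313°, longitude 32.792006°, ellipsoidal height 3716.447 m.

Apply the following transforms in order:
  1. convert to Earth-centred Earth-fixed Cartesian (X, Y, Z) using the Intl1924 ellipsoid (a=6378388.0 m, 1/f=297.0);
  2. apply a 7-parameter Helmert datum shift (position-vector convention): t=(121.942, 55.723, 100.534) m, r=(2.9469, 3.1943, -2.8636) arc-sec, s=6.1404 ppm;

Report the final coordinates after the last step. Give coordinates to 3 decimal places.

X=5084120.777 m, Y=3275316.370 m, Z=2032204.774 m

start: φ=18.690313°, λ=32.792006°, h=3716.447 m
→ ECEF (a=6378388.000, f=1/297.0): X=5083890.6753, Y=3275340.1488, Z=2032123.6987
→ Helmert 7p (PV): X=5084120.7771, Y=3275316.3699, Z=2032204.7741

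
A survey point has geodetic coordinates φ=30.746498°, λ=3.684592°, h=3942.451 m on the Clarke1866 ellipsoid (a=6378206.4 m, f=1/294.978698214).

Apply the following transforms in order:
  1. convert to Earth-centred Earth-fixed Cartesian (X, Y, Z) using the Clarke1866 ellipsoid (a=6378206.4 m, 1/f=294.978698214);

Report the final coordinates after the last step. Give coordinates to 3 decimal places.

X=5478566.341 m, Y=352803.560 m, Z=3243610.736 m

start: φ=30.746498°, λ=3.684592°, h=3942.451 m
→ ECEF (a=6378206.400, f=1/294.978698214): X=5478566.3405, Y=352803.5596, Z=3243610.7357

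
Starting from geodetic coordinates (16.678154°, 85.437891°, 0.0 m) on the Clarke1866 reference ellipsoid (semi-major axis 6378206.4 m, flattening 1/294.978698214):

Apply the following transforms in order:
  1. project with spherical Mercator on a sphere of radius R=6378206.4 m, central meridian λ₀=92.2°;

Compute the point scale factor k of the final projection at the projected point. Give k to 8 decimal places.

start: φ=16.678154°, λ=85.437891°, h=0.000 m
→ into merc (λ₀=92.2°): φ=16.67815400°, λ−λ₀=-6.76210900°
scale k = 1.04391544

1.04391544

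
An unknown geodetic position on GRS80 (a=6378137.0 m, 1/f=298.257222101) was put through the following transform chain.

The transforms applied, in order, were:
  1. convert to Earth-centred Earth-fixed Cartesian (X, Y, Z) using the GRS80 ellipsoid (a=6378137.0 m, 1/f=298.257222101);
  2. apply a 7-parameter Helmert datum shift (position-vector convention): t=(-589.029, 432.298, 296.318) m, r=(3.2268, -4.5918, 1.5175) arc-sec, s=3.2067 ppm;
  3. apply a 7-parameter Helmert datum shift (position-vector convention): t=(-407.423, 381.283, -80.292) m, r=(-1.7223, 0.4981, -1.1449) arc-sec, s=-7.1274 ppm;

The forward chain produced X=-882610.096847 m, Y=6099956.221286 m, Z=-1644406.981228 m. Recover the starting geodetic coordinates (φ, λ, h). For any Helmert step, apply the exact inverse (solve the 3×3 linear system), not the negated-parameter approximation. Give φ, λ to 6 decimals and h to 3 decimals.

φ=-15.038927°, λ=98.225186°, h=1526.988 m

start: X=-882610.0968, Y=6099956.2213, Z=-1644406.9812 m
→ Helmert⁻¹: X=-882238.8478, Y=6099627.2455, Z=-1644289.6080
→ Helmert⁻¹: X=-881638.7326, Y=6099156.1465, Z=-1644656.4406
→ geod (Bowring, a=6378137.000): φ=-15.03892700°, λ=98.22518600°, h=1526.9880 m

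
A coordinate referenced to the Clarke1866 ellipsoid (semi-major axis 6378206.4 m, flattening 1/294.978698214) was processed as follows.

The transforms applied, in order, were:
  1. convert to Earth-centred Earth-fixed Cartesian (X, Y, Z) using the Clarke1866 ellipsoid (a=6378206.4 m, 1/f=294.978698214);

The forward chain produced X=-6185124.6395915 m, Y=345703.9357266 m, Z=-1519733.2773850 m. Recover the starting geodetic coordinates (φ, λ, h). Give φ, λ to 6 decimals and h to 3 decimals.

start: X=-6185124.6396, Y=345703.9357, Z=-1519733.2774 m
→ geod (Bowring, a=6378206.400): φ=-13.87415500°, λ=176.80090700°, h=1496.0140 m

φ=-13.874155°, λ=176.800907°, h=1496.014 m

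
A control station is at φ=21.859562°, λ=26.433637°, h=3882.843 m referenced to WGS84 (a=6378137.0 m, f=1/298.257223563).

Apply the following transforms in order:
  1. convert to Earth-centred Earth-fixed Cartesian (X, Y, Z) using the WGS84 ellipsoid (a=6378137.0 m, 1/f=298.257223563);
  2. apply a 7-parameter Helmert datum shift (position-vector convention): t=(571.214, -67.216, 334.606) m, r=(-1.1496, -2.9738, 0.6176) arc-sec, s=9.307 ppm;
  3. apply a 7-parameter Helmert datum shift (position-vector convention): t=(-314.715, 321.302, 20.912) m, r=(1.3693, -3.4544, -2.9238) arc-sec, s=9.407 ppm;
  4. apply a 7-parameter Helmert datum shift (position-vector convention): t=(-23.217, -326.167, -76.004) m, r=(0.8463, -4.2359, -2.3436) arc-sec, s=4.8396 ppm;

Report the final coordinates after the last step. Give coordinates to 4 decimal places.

X=5306643.2100 m, Y=2637836.0340 m, Z=2362056.3474 m

start: φ=21.859562°, λ=26.433637°, h=3882.843 m
→ ECEF (a=6378137.000, f=1/298.257223563): X=5306347.5749, Y=2637977.8223, Z=2361433.2103
→ Helmert 7p (PV): X=5306926.2304, Y=2637964.2078, Z=2361851.5959
→ Helmert 7p (PV): X=5306659.2758, Y=2638219.4194, Z=2362001.1164
→ Helmert 7p (PV): X=5306643.2100, Y=2637836.0340, Z=2362056.3474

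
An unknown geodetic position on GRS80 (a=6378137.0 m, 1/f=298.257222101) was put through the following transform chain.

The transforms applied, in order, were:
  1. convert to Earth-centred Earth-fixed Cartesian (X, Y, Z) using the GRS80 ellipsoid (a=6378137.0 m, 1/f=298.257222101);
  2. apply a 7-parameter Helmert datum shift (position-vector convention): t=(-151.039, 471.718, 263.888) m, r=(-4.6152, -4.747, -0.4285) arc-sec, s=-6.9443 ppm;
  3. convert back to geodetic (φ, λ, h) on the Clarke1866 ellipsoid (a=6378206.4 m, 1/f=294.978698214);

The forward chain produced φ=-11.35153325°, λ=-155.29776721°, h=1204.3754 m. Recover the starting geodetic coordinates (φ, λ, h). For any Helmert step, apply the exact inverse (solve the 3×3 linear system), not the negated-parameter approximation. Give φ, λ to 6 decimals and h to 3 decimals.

φ=-11.352271°, λ=-155.293487°, h=1419.492 m

start: φ=-11.351533°, λ=-155.297767°, h=1204.375 m
→ ECEF (a=6378206.400, f=1/294.978698214): X=-5683013.7625, Y=-2614162.6038, Z=-1247313.0873
→ Helmert⁻¹: X=-5682925.4660, Y=-2614636.3713, Z=-1247513.3542
→ geod (Bowring, a=6378137.000): φ=-11.35227100°, λ=-155.29348700°, h=1419.4920 m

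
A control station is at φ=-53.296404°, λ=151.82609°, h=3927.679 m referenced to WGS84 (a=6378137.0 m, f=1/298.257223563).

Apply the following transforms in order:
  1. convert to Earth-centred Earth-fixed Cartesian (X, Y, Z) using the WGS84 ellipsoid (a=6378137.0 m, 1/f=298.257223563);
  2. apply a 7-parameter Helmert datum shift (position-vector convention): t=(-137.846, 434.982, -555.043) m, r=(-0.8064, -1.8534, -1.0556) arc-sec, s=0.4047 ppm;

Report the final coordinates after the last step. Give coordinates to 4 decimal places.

start: φ=-53.296404°, λ=151.826090°, h=3927.679 m
→ ECEF (a=6378137.000, f=1/298.257223563): X=-3369720.7731, Y=1804853.3286, Z=-5093476.0265
→ Helmert 7p (PV): X=-3369804.9785, Y=1805286.3730, Z=-5094070.4658

X=-3369804.9785 m, Y=1805286.3730 m, Z=-5094070.4658 m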